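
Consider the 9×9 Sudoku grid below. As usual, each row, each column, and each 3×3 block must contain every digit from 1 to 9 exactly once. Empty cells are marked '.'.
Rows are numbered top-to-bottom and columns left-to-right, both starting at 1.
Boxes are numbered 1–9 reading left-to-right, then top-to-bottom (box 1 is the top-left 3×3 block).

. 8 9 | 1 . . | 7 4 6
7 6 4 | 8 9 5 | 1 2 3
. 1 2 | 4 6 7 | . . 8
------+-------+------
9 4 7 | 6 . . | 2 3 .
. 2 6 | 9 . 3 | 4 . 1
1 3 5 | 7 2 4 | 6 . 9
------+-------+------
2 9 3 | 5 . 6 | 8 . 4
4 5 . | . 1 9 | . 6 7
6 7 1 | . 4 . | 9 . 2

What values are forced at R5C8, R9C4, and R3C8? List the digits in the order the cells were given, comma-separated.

For R5C8:
  Consider where 7 can go in column 8.
  R3C8 is out (row 3 already has a 7).
  R6C8 is out (row 6 already has a 7).
  R7C8 is out (box 9 already has a 7).
  R9C8 is out (row 9 already has a 7).
  So the only cell in column 8 that can hold 7 is R5C8.
  So R5C8 = 7.
For R9C4:
  Row 9 already contains {1, 2, 4, 6, 7, 9}.
  Column 4 already contains {1, 4, 5, 6, 7, 8, 9}.
  Its 3×3 block (box 8) already contains {1, 4, 5, 6, 9}.
  The only value from 1–9 not eliminated is 3, so R9C4 = 3.
For R3C8:
  Consider where 9 can go in column 8.
  R5C8 is out (row 5 already has a 9).
  R6C8 is out (row 6 already has a 9).
  R7C8 is out (row 7 already has a 9).
  R9C8 is out (row 9 already has a 9).
  So the only cell in column 8 that can hold 9 is R3C8.
  So R3C8 = 9.

7,3,9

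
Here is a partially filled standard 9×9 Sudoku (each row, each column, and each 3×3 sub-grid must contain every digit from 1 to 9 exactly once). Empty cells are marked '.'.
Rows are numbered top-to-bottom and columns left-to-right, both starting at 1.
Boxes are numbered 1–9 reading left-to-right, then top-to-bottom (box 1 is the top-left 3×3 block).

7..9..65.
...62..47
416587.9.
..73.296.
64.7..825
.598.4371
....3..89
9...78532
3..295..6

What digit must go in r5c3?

Cell r5c3 itself could take any of {1, 3} by direct elimination.
Consider where 3 can go in box 4.
r4c1 is out (row 4 already has a 3).
r4c2 is out (row 4 already has a 3).
r6c1 is out (row 6 already has a 3).
So the only cell in box 4 that can hold 3 is r5c3.
Therefore r5c3 = 3.

3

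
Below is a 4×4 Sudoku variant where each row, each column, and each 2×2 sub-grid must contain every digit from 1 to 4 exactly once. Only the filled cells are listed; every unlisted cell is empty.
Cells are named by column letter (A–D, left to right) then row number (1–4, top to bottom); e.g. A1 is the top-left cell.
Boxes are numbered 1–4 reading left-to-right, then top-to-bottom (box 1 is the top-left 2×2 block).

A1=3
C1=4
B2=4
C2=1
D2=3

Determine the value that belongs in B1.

1

Cell B1 itself could take any of {1, 2} by direct elimination.
Consider where 1 can go in box 1.
A2 is out (row 2 already has a 1).
So the only cell in box 1 that can hold 1 is B1.
Therefore B1 = 1.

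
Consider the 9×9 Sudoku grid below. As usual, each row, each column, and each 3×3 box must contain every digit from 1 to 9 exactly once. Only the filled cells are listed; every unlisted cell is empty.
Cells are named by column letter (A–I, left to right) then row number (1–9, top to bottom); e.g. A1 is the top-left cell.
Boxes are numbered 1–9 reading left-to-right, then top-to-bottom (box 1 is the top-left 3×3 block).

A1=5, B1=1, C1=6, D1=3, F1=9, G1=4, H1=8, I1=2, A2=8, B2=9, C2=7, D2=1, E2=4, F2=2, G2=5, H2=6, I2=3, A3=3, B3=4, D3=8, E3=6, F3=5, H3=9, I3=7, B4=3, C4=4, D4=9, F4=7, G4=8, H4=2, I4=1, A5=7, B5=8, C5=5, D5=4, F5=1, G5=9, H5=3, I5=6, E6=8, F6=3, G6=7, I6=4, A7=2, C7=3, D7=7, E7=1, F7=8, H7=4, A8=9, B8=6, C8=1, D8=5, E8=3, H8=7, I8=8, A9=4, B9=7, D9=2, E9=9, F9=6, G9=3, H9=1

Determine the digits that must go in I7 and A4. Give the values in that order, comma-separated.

For I7:
  Consider where 9 can go in row 7.
  B7 is out (column B already has a 9).
  G7 is out (column G already has a 9).
  So the only cell in row 7 that can hold 9 is I7.
  So I7 = 9.
For A4:
  Row 4 already contains {1, 2, 3, 4, 7, 8, 9}.
  Column A already contains {2, 3, 4, 5, 7, 8, 9}.
  Its 3×3 block (box 4) already contains {3, 4, 5, 7, 8}.
  The only value from 1–9 not eliminated is 6, so A4 = 6.

9,6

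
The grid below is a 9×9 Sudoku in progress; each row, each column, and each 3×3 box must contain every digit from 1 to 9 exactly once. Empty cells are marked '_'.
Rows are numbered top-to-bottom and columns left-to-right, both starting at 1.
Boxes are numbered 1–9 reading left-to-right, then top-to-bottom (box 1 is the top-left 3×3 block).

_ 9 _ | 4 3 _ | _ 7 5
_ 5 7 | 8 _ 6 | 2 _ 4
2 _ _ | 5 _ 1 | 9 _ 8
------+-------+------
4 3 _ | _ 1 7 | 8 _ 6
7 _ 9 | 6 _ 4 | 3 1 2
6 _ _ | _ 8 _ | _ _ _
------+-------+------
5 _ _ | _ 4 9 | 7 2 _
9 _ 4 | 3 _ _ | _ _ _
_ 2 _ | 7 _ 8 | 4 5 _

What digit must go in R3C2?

Cell R3C2 itself could take any of {4, 6} by direct elimination.
Consider where 4 can go in column 2.
R5C2 is out (row 5 already has a 4).
R6C2 is out (box 4 already has a 4).
R7C2 is out (row 7 already has a 4).
R8C2 is out (row 8 already has a 4).
So the only cell in column 2 that can hold 4 is R3C2.
Therefore R3C2 = 4.

4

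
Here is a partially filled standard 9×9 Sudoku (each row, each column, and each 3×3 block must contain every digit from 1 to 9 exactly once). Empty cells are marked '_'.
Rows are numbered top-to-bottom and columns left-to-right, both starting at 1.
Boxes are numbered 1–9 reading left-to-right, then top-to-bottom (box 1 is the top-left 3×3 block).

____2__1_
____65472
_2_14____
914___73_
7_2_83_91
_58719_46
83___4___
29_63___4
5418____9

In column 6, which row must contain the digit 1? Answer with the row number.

8

Consider where 1 can go in column 6.
R1C6 is out (row 1 already has a 1).
R3C6 is out (row 3 already has a 1).
R4C6 is out (row 4 already has a 1).
R9C6 is out (row 9 already has a 1).
So the only cell in column 6 that can hold 1 is R8C6.
That is row 8.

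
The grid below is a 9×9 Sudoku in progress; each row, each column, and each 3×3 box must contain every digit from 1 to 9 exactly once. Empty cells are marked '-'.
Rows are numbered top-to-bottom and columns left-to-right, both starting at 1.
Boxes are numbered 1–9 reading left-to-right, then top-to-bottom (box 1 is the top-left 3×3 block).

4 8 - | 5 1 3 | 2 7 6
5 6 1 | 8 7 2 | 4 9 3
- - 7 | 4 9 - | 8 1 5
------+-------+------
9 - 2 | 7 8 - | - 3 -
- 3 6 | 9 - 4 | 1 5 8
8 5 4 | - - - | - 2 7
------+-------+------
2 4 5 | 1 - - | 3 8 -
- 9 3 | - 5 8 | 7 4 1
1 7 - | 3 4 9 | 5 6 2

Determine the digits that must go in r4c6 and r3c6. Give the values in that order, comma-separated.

For r4c6:
  Consider where 5 can go in column 6.
  r3c6 is out (row 3 already has a 5).
  r6c6 is out (row 6 already has a 5).
  r7c6 is out (row 7 already has a 5).
  So the only cell in column 6 that can hold 5 is r4c6.
  So r4c6 = 5.
For r3c6:
  Row 3 already contains {1, 4, 5, 7, 8, 9}.
  Column 6 already contains {2, 3, 4, 8, 9}.
  Its 3×3 block (box 2) already contains {1, 2, 3, 4, 5, 7, 8, 9}.
  The only value from 1–9 not eliminated is 6, so r3c6 = 6.

5,6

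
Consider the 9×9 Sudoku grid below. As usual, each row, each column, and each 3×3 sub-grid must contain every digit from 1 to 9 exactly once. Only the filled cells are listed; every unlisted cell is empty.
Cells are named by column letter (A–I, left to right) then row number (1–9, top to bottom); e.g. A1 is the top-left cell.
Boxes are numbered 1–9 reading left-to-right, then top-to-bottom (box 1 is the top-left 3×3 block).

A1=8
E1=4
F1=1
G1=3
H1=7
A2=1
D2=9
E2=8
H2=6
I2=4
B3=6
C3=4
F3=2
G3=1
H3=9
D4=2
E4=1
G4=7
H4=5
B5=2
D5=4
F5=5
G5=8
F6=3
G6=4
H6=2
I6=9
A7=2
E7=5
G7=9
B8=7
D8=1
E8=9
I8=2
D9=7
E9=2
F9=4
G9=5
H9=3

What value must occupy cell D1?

Cell D1 itself could take any of {5, 6} by direct elimination.
Consider where 6 can go in box 2.
F2 is out (row 2 already has a 6).
D3 is out (row 3 already has a 6).
E3 is out (row 3 already has a 6).
So the only cell in box 2 that can hold 6 is D1.
Therefore D1 = 6.

6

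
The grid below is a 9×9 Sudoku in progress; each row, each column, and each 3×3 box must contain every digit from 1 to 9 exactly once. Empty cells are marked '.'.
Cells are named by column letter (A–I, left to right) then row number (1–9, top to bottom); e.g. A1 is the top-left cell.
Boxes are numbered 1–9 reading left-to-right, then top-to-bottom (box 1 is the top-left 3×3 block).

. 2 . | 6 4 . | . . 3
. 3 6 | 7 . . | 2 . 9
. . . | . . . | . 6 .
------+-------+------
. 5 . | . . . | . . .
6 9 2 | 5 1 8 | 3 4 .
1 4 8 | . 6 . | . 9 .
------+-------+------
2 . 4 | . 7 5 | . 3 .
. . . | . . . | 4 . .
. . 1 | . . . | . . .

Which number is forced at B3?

Cell B3 itself could take any of {1, 7, 8} by direct elimination.
Consider where 1 can go in box 1.
A1 is out (column A already has a 1).
C1 is out (column C already has a 1).
A2 is out (column A already has a 1).
A3 is out (column A already has a 1).
C3 is out (column C already has a 1).
So the only cell in box 1 that can hold 1 is B3.
Therefore B3 = 1.

1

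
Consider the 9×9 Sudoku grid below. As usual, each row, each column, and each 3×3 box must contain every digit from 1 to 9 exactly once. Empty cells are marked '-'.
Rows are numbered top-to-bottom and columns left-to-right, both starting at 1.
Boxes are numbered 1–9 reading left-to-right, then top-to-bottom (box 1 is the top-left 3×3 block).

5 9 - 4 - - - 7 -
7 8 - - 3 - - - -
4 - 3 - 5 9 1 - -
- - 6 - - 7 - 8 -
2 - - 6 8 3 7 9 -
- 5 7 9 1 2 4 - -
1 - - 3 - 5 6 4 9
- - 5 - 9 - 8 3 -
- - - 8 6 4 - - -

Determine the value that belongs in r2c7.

9

Cell r2c7 itself could take any of {2, 5, 9} by direct elimination.
Consider where 9 can go in column 7.
r1c7 is out (row 1 already has a 9).
r4c7 is out (box 6 already has a 9).
r9c7 is out (box 9 already has a 9).
So the only cell in column 7 that can hold 9 is r2c7.
Therefore r2c7 = 9.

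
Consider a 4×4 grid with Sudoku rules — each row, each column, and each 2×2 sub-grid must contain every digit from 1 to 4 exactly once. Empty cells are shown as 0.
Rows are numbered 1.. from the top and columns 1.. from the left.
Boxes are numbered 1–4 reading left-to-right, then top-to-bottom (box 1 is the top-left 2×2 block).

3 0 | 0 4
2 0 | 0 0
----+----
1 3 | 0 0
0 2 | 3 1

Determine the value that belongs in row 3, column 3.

4

Cell row 3, column 3 itself could take any of {2, 4} by direct elimination.
Consider where 4 can go in box 4.
row 3, column 4 is out (column 4 already has a 4).
So the only cell in box 4 that can hold 4 is row 3, column 3.
Therefore row 3, column 3 = 4.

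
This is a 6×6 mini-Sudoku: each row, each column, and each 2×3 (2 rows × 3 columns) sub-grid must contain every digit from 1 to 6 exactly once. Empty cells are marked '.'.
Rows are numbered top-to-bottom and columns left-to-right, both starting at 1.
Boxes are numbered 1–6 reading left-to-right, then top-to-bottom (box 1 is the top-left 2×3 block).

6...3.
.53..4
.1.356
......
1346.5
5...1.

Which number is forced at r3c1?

4

Cell r3c1 itself could take any of {2, 4} by direct elimination.
Consider where 4 can go in row 3.
r3c3 is out (column 3 already has a 4).
So the only cell in row 3 that can hold 4 is r3c1.
Therefore r3c1 = 4.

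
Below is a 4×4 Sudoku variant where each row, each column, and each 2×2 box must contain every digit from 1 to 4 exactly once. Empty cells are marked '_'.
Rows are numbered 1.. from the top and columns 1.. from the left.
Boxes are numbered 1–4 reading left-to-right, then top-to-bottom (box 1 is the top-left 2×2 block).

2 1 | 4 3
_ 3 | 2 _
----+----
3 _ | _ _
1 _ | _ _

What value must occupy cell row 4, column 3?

Row 4 already contains {1}.
Column 3 already contains {2, 4}.
Its 2×2 block (box 4) already contains {}.
The only value from 1–4 not eliminated is 3, so row 4, column 3 = 3.

3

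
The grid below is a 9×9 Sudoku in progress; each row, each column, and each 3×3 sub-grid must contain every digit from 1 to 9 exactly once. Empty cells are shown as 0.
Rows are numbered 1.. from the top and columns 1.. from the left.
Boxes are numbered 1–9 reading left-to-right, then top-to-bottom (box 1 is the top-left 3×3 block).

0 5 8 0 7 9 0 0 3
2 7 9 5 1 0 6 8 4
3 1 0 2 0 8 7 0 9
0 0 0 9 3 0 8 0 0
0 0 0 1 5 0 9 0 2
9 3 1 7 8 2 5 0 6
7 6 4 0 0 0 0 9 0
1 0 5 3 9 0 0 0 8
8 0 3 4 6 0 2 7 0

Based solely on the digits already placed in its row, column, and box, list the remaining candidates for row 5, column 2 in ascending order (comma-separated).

Row 5 already contains {1, 2, 5, 9}.
Column 2 already contains {1, 3, 5, 6, 7}.
Its 3×3 block (box 4) already contains {1, 3, 9}.
Removing those from 1–9 leaves {4, 8} as the candidates for row 5, column 2.

4,8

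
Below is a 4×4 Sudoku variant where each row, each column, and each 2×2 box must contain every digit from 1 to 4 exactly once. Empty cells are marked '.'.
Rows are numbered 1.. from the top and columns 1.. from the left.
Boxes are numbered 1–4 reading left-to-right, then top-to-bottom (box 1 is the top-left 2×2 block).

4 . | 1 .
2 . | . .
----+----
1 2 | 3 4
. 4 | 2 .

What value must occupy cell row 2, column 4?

Row 2 already contains {2}.
Column 4 already contains {4}.
Its 2×2 block (box 2) already contains {1}.
The only value from 1–4 not eliminated is 3, so row 2, column 4 = 3.

3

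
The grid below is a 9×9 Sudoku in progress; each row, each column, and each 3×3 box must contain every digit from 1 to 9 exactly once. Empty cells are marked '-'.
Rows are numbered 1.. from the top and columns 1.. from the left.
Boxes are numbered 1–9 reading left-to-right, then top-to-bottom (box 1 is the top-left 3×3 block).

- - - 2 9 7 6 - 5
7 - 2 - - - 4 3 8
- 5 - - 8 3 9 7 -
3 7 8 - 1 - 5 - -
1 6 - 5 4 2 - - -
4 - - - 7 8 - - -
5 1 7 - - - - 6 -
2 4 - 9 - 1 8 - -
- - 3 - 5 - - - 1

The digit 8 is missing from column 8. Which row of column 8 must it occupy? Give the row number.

Consider where 8 can go in column 8.
row 1, column 8 is out (box 3 already has a 8).
row 4, column 8 is out (row 4 already has a 8).
row 6, column 8 is out (row 6 already has a 8).
row 8, column 8 is out (row 8 already has a 8).
row 9, column 8 is out (box 9 already has a 8).
So the only cell in column 8 that can hold 8 is row 5, column 8.
That is row 5.

5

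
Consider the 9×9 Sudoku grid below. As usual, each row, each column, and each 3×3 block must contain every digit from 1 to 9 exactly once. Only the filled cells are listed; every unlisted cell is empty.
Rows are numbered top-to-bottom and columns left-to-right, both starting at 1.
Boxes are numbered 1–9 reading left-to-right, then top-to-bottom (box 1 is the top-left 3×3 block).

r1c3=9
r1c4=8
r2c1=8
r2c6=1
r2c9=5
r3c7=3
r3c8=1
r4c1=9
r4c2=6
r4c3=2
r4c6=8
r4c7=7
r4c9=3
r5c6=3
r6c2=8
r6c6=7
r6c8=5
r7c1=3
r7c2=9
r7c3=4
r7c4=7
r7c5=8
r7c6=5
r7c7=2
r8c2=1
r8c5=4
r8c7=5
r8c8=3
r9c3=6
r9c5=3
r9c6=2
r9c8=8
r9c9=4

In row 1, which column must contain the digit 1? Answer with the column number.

1

Consider where 1 can go in row 1.
r1c2 is out (column 2 already has a 1). r1c5 is out (box 2 already has a 1). r1c6 is out (column 6 already has a 1). r1c7 is out (box 3 already has a 1). The remaining empty cells in row 1 are similarly blocked.
So the only cell in row 1 that can hold 1 is r1c1.
That is column 1.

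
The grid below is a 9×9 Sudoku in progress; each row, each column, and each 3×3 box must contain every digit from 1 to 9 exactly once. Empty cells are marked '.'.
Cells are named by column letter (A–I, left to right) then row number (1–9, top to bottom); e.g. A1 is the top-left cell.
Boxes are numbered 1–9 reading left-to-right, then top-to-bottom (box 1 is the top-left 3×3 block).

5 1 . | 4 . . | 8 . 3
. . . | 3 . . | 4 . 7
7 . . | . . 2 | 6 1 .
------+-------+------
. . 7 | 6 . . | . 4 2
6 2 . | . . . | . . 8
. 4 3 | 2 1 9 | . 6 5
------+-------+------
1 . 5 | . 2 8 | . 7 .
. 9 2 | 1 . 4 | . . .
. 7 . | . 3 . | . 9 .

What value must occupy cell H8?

Cell H8 itself could take any of {3, 5, 8} by direct elimination.
Consider where 8 can go in box 9.
G7 is out (row 7 already has a 8). I7 is out (row 7 already has a 8). G8 is out (column G already has a 8). I8 is out (column I already has a 8). The remaining empty cells in box 9 are similarly blocked.
So the only cell in box 9 that can hold 8 is H8.
Therefore H8 = 8.

8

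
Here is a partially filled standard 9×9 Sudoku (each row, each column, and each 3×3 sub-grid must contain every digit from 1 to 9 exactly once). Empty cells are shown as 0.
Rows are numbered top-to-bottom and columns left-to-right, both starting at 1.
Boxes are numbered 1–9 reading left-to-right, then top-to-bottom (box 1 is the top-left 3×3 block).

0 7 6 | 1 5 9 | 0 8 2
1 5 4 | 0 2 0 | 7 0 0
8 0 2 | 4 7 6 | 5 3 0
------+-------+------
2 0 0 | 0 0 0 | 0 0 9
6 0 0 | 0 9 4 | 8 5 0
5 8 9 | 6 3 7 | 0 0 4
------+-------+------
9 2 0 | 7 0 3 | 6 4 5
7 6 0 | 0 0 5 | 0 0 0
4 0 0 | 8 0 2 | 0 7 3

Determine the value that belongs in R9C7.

9

Cell R9C7 itself could take any of {1, 9} by direct elimination.
Consider where 9 can go in row 9.
R9C2 is out (box 7 already has a 9).
R9C3 is out (column 3 already has a 9).
R9C5 is out (column 5 already has a 9).
So the only cell in row 9 that can hold 9 is R9C7.
Therefore R9C7 = 9.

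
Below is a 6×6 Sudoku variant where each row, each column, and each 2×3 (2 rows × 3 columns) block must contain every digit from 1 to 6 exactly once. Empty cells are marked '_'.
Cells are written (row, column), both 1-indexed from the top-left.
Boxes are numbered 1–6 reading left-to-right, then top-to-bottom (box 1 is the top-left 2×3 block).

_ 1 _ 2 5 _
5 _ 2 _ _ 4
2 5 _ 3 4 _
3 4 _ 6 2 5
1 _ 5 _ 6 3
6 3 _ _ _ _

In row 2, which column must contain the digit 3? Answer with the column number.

Consider where 3 can go in row 2.
(2,2) is out (column 2 already has a 3).
(2,4) is out (column 4 already has a 3).
So the only cell in row 2 that can hold 3 is (2,5).
That is column 5.

5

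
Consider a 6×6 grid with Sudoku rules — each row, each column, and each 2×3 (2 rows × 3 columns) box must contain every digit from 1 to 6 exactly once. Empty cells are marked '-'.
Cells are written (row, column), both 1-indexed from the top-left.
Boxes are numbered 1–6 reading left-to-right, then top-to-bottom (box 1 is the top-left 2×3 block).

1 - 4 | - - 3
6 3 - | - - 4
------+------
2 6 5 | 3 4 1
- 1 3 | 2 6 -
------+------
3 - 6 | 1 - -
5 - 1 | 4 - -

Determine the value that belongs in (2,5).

Cell (2,5) itself could take any of {1, 2, 5} by direct elimination.
Consider where 1 can go in column 5.
(1,5) is out (row 1 already has a 1).
(5,5) is out (row 5 already has a 1).
(6,5) is out (row 6 already has a 1).
So the only cell in column 5 that can hold 1 is (2,5).
Therefore (2,5) = 1.

1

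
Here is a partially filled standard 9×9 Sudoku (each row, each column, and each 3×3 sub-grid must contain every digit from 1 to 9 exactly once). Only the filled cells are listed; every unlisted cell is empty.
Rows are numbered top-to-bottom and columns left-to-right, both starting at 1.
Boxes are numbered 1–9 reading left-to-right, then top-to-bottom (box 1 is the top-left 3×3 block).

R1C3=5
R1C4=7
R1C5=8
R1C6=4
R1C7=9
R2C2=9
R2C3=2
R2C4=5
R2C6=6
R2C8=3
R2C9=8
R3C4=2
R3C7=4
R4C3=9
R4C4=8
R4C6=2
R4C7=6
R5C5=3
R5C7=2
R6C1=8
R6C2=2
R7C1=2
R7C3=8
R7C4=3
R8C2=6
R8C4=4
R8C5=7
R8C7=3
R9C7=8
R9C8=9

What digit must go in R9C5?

2

Cell R9C5 itself could take any of {1, 2, 5, 6} by direct elimination.
Consider where 2 can go in box 8.
R7C5 is out (row 7 already has a 2).
R7C6 is out (row 7 already has a 2).
R8C6 is out (column 6 already has a 2).
R9C4 is out (column 4 already has a 2).
R9C6 is out (column 6 already has a 2).
So the only cell in box 8 that can hold 2 is R9C5.
Therefore R9C5 = 2.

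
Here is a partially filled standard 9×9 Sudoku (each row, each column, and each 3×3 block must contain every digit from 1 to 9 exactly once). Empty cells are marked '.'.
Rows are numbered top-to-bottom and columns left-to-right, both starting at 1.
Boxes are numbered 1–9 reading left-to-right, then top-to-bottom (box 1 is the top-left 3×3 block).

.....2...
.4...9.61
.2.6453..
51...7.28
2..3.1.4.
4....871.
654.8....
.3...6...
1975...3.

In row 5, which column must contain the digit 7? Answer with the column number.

2

Consider where 7 can go in row 5.
R5C3 is out (column 3 already has a 7).
R5C5 is out (box 5 already has a 7).
R5C7 is out (column 7 already has a 7).
R5C9 is out (box 6 already has a 7).
So the only cell in row 5 that can hold 7 is R5C2.
That is column 2.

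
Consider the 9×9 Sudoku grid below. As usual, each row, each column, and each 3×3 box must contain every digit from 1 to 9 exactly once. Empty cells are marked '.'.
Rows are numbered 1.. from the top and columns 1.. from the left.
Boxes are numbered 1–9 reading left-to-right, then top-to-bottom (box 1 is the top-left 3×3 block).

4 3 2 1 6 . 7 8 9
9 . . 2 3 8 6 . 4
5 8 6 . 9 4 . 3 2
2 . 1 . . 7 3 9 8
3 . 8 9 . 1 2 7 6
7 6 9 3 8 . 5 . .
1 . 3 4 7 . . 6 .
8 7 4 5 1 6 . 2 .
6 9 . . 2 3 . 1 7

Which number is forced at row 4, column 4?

6

Row 4 already contains {1, 2, 3, 7, 8, 9}.
Column 4 already contains {1, 2, 3, 4, 5, 9}.
Its 3×3 block (box 5) already contains {1, 3, 7, 8, 9}.
The only value from 1–9 not eliminated is 6, so row 4, column 4 = 6.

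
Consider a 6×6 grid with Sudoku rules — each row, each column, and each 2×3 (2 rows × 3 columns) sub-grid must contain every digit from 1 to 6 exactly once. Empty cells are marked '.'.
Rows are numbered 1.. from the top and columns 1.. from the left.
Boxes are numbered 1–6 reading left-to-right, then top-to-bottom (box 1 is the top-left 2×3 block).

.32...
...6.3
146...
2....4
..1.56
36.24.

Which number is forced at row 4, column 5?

Cell row 4, column 5 itself could take any of {1, 3, 6} by direct elimination.
Consider where 6 can go in column 5.
row 1, column 5 is out (box 2 already has a 6).
row 2, column 5 is out (row 2 already has a 6).
row 3, column 5 is out (row 3 already has a 6).
So the only cell in column 5 that can hold 6 is row 4, column 5.
Therefore row 4, column 5 = 6.

6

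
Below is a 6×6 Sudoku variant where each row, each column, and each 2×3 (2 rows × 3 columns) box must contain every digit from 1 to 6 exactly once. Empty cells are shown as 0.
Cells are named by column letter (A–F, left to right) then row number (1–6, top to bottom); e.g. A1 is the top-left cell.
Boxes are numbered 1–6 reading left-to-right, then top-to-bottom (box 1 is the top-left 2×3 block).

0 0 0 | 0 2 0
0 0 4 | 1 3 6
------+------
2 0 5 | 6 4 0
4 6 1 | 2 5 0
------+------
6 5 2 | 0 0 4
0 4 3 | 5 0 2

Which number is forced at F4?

3

Row 4 already contains {1, 2, 4, 5, 6}.
Column F already contains {2, 4, 6}.
Its 2×3 block (box 4) already contains {2, 4, 5, 6}.
The only value from 1–6 not eliminated is 3, so F4 = 3.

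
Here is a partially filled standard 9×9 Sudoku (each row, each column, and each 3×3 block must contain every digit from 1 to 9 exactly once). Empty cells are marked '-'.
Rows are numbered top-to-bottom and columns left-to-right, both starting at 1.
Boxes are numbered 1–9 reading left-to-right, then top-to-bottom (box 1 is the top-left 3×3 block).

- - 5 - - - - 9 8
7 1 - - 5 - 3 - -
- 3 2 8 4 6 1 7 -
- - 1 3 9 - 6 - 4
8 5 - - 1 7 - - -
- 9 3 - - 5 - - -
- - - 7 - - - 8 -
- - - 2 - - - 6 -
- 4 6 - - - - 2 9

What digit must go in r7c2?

Row 7 already contains {7, 8}.
Column 2 already contains {1, 3, 4, 5, 9}.
Its 3×3 block (box 7) already contains {4, 6}.
The only value from 1–9 not eliminated is 2, so r7c2 = 2.

2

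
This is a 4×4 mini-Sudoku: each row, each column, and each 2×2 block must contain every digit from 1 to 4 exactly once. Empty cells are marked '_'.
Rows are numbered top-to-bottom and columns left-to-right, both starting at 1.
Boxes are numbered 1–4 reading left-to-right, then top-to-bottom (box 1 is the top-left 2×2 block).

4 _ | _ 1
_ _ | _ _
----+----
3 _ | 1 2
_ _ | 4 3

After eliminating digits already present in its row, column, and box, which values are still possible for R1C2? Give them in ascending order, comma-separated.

Row 1 already contains {1, 4}.
Column 2 already contains {}.
Its 2×2 block (box 1) already contains {4}.
Removing those from 1–4 leaves {2, 3} as the candidates for R1C2.

2,3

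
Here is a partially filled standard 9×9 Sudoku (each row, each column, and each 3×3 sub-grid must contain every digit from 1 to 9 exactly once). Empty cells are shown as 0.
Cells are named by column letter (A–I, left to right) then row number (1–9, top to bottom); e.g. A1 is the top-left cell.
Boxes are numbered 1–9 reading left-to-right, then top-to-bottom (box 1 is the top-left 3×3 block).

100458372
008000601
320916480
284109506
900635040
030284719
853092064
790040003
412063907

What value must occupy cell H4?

Row 4 already contains {1, 2, 4, 5, 6, 8, 9}.
Column H already contains {1, 4, 6, 7, 8}.
Its 3×3 block (box 6) already contains {1, 4, 5, 6, 7, 9}.
The only value from 1–9 not eliminated is 3, so H4 = 3.

3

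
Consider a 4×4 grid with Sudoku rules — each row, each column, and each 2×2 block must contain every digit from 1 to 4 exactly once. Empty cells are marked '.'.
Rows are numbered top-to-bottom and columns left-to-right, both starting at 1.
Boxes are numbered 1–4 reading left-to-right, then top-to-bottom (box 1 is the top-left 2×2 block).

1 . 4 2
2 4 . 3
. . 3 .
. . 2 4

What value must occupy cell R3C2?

Cell R3C2 itself could take any of {1, 2} by direct elimination.
Consider where 2 can go in column 2.
R1C2 is out (row 1 already has a 2).
R4C2 is out (row 4 already has a 2).
So the only cell in column 2 that can hold 2 is R3C2.
Therefore R3C2 = 2.

2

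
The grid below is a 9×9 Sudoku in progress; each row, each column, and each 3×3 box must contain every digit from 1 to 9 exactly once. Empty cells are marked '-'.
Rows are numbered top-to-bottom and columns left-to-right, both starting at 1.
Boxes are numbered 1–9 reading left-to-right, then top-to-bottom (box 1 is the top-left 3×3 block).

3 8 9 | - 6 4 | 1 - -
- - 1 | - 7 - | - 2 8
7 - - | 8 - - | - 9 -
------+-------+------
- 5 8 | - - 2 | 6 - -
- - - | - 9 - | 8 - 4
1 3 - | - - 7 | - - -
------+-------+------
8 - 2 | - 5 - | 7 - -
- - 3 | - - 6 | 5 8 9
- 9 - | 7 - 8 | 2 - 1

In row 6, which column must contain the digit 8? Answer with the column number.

Consider where 8 can go in row 6.
r6c3 is out (column 3 already has a 8).
r6c4 is out (column 4 already has a 8).
r6c7 is out (column 7 already has a 8).
r6c8 is out (column 8 already has a 8).
r6c9 is out (column 9 already has a 8).
So the only cell in row 6 that can hold 8 is r6c5.
That is column 5.

5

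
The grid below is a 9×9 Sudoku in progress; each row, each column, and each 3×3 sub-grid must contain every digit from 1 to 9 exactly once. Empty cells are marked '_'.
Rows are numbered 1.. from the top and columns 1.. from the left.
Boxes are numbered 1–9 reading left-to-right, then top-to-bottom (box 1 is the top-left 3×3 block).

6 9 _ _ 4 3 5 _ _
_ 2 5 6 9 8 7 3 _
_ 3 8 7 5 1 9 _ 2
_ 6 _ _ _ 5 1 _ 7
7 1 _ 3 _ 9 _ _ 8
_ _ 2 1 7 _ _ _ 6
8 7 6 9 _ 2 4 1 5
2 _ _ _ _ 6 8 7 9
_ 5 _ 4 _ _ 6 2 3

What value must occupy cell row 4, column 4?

8

Cell row 4, column 4 itself could take any of {2, 8} by direct elimination.
Consider where 8 can go in column 4.
row 1, column 4 is out (box 2 already has a 8).
row 8, column 4 is out (row 8 already has a 8).
So the only cell in column 4 that can hold 8 is row 4, column 4.
Therefore row 4, column 4 = 8.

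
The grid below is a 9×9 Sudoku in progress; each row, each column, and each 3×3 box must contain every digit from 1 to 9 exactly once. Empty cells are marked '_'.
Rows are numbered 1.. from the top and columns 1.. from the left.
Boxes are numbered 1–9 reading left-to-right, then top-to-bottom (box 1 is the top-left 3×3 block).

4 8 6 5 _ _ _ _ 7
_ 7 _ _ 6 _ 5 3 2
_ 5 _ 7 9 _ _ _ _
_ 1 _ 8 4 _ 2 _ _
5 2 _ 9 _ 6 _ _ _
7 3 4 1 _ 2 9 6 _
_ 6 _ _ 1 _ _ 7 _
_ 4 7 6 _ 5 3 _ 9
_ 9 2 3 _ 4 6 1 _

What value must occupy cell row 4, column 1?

6

Cell row 4, column 1 itself could take any of {6, 9} by direct elimination.
Consider where 6 can go in box 4.
row 4, column 3 is out (column 3 already has a 6).
row 5, column 3 is out (row 5 already has a 6).
So the only cell in box 4 that can hold 6 is row 4, column 1.
Therefore row 4, column 1 = 6.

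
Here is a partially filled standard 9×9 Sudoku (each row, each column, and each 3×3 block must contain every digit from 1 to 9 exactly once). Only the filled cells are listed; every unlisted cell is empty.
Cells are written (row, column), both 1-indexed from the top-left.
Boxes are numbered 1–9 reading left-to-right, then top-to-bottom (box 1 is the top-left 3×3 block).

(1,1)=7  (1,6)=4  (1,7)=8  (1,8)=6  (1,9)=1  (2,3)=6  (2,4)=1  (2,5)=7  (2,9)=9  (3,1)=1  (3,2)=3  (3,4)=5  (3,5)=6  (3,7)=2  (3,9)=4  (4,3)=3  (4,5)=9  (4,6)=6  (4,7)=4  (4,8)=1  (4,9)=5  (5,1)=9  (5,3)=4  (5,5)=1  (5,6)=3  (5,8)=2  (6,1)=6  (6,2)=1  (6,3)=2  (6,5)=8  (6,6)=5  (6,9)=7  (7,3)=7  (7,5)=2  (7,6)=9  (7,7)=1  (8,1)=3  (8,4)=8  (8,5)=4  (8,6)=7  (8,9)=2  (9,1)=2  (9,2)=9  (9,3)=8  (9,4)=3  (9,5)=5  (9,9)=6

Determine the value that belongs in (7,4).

Row 7 already contains {1, 2, 7, 9}.
Column 4 already contains {1, 3, 5, 8}.
Its 3×3 block (box 8) already contains {2, 3, 4, 5, 7, 8, 9}.
The only value from 1–9 not eliminated is 6, so (7,4) = 6.

6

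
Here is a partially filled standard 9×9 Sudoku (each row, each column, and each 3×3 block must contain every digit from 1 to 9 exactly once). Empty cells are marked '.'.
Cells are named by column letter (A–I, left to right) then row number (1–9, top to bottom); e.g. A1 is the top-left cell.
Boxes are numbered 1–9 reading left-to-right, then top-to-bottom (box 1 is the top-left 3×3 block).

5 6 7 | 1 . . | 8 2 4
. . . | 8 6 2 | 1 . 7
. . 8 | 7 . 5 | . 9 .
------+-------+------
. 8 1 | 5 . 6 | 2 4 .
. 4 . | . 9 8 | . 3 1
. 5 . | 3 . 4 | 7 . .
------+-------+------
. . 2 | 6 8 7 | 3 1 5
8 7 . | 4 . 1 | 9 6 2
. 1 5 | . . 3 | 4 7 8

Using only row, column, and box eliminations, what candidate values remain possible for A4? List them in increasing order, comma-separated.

3,7,9

Row 4 already contains {1, 2, 4, 5, 6, 8}.
Column A already contains {5, 8}.
Its 3×3 block (box 4) already contains {1, 4, 5, 8}.
Removing those from 1–9 leaves {3, 7, 9} as the candidates for A4.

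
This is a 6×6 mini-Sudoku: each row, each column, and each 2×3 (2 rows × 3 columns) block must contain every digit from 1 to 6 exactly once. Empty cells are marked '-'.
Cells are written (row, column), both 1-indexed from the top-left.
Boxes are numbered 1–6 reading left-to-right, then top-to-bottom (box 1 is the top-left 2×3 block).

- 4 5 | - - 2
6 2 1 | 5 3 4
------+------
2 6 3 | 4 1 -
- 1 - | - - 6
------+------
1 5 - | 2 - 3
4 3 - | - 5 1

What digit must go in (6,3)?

2

Cell (6,3) itself could take any of {2, 6} by direct elimination.
Consider where 2 can go in box 5.
(5,3) is out (row 5 already has a 2).
So the only cell in box 5 that can hold 2 is (6,3).
Therefore (6,3) = 2.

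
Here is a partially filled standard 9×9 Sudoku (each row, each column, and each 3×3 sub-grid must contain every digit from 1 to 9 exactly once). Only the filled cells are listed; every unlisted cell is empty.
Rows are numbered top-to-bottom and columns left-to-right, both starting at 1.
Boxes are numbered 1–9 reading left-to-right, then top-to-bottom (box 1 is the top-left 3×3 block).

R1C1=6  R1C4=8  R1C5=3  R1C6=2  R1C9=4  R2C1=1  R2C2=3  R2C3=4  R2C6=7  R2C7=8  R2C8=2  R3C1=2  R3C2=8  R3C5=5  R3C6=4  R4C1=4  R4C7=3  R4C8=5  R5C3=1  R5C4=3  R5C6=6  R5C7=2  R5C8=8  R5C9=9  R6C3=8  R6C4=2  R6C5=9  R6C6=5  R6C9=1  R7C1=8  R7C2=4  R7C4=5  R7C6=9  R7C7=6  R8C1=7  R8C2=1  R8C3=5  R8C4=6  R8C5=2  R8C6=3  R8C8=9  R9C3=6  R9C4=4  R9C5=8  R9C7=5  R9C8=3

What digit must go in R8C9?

Row 8 already contains {1, 2, 3, 5, 6, 7, 9}.
Column 9 already contains {1, 4, 9}.
Its 3×3 block (box 9) already contains {3, 5, 6, 9}.
The only value from 1–9 not eliminated is 8, so R8C9 = 8.

8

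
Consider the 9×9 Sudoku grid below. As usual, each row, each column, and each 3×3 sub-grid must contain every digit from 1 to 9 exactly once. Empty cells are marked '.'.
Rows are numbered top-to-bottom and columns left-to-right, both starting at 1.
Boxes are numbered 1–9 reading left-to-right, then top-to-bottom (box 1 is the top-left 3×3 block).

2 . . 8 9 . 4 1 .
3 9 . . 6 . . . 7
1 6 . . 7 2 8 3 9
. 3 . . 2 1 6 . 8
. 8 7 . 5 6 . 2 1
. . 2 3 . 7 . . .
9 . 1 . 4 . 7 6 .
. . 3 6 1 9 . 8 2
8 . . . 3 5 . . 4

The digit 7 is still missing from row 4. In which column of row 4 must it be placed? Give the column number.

Consider where 7 can go in row 4.
R4C1 is out (box 4 already has a 7).
R4C3 is out (column 3 already has a 7).
R4C4 is out (box 5 already has a 7).
So the only cell in row 4 that can hold 7 is R4C8.
That is column 8.

8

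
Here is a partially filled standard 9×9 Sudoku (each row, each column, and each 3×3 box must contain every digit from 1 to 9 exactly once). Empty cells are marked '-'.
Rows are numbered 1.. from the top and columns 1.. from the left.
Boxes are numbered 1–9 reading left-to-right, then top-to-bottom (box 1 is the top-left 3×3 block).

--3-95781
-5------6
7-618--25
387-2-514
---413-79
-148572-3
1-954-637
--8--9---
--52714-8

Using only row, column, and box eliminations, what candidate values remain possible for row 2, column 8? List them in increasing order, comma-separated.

Row 2 already contains {5, 6}.
Column 8 already contains {1, 2, 3, 7, 8}.
Its 3×3 block (box 3) already contains {1, 2, 5, 6, 7, 8}.
Removing those from 1–9 leaves {4, 9} as the candidates for row 2, column 8.

4,9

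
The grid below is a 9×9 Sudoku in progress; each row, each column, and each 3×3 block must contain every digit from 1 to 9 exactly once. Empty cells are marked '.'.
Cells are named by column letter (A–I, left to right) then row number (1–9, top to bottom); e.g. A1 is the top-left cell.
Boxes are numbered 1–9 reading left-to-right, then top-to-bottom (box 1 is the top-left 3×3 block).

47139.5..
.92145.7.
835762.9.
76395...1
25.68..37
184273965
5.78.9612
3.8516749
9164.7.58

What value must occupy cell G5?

4

Row 5 already contains {2, 3, 5, 6, 7, 8}.
Column G already contains {5, 6, 7, 9}.
Its 3×3 block (box 6) already contains {1, 3, 5, 6, 7, 9}.
The only value from 1–9 not eliminated is 4, so G5 = 4.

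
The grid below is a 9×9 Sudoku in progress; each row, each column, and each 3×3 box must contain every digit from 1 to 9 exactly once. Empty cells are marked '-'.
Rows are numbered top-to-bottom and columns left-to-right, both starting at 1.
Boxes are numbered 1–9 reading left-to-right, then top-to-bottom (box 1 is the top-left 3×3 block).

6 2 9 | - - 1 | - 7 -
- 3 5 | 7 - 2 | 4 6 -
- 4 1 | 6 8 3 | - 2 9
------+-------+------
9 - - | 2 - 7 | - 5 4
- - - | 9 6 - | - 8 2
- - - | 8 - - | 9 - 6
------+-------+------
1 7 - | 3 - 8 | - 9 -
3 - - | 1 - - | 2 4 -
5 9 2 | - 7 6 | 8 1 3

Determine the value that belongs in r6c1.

Cell r6c1 itself could take any of {2, 4, 7} by direct elimination.
Consider where 2 can go in box 4.
r4c2 is out (row 4 already has a 2). r4c3 is out (row 4 already has a 2). r5c1 is out (row 5 already has a 2). r5c2 is out (row 5 already has a 2). The remaining empty cells in box 4 are similarly blocked.
So the only cell in box 4 that can hold 2 is r6c1.
Therefore r6c1 = 2.

2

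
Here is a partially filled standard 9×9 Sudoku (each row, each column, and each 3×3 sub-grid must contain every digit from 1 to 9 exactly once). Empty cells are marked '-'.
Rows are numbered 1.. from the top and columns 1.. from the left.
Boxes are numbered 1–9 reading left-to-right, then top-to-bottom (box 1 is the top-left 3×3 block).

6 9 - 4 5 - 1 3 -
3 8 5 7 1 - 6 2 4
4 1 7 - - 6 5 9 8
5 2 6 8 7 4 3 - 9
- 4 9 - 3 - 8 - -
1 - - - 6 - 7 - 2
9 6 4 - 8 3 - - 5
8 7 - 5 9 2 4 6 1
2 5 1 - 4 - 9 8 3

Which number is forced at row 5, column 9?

Row 5 already contains {3, 4, 8, 9}.
Column 9 already contains {1, 2, 3, 4, 5, 8, 9}.
Its 3×3 block (box 6) already contains {2, 3, 7, 8, 9}.
The only value from 1–9 not eliminated is 6, so row 5, column 9 = 6.

6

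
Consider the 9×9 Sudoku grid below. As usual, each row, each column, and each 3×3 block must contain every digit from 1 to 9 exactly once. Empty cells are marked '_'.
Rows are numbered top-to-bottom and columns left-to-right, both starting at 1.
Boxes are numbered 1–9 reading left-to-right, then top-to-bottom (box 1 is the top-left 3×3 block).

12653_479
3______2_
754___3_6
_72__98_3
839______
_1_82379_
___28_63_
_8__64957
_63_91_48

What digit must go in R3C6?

2

Cell R3C6 itself could take any of {2, 8} by direct elimination.
Consider where 2 can go in box 2.
R1C6 is out (row 1 already has a 2). R2C4 is out (row 2 already has a 2). R2C5 is out (row 2 already has a 2). R2C6 is out (row 2 already has a 2). The remaining empty cells in box 2 are similarly blocked.
So the only cell in box 2 that can hold 2 is R3C6.
Therefore R3C6 = 2.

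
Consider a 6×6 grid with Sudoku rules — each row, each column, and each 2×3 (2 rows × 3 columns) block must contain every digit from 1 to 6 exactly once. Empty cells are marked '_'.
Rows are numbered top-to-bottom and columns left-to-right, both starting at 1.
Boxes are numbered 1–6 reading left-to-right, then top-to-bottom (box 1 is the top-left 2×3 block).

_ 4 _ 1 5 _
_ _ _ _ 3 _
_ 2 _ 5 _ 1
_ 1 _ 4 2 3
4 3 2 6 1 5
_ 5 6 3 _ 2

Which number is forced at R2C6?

4

Cell R2C6 itself could take any of {4, 6} by direct elimination.
Consider where 4 can go in box 2.
R1C6 is out (row 1 already has a 4).
R2C4 is out (column 4 already has a 4).
So the only cell in box 2 that can hold 4 is R2C6.
Therefore R2C6 = 4.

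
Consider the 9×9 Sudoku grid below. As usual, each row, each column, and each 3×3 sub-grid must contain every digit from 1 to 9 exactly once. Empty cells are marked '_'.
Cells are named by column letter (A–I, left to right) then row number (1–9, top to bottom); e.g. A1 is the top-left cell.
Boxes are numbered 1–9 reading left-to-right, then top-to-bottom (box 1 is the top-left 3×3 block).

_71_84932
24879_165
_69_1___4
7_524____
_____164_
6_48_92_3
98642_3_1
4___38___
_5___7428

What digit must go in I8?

Cell I8 itself could take any of {6, 7, 9} by direct elimination.
Consider where 6 can go in column I.
I4 is out (box 6 already has a 6).
I5 is out (row 5 already has a 6).
So the only cell in column I that can hold 6 is I8.
Therefore I8 = 6.

6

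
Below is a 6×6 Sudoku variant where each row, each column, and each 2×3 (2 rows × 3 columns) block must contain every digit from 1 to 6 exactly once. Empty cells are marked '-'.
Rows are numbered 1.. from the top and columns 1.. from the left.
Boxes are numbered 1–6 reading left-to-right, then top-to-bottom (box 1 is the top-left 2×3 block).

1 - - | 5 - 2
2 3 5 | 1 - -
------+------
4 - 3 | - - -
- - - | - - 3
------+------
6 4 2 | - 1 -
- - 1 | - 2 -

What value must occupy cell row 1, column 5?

Cell row 1, column 5 itself could take any of {3, 4, 6} by direct elimination.
Consider where 3 can go in box 2.
row 2, column 5 is out (row 2 already has a 3).
row 2, column 6 is out (row 2 already has a 3).
So the only cell in box 2 that can hold 3 is row 1, column 5.
Therefore row 1, column 5 = 3.

3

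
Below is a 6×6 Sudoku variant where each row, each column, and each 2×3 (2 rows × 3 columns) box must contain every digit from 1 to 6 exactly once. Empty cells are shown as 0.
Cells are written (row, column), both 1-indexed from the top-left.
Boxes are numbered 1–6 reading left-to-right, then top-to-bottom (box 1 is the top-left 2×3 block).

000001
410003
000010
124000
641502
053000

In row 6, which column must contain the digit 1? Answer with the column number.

4

Consider where 1 can go in row 6.
(6,1) is out (column 1 already has a 1).
(6,5) is out (column 5 already has a 1).
(6,6) is out (column 6 already has a 1).
So the only cell in row 6 that can hold 1 is (6,4).
That is column 4.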